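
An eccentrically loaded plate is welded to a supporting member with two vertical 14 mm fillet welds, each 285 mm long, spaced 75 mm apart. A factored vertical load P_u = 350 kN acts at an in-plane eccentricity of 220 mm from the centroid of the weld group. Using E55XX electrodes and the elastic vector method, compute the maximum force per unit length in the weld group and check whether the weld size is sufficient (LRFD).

E55XX → F_EXX = 550 MPa.
Total weld length L_w = 570 mm. Treat welds as unit-width lines.
Polar moment about centroid: J = 2[d³/12 + d(b/2)²] = 2[285³/12 + 285×37.5²] = 4660000 mm³.
Direct shear f_v = P/L_w = 350×10³ / 570 = 614 N/mm (vertical).
Torsion M = P·e = 350×10³ × 220 = 77000000 N·mm.
Critical point at (x, y) = (37.5, 142.5) from centroid. f_tx = M·y/J = 2355 N/mm; f_ty = M·x/J = 619.7 N/mm.
Resultant f_max = √[f_tx² + (f_v + f_ty)²] = √[2355² + (614 + 619.7)²] = 2658 N/mm.
Capacity per unit length: φr_n = 0.75 × 0.6 × 550 × (0.707 × 14) = 2450 N/mm.
2658 > 2450 → NOT adequate.

f_max ≈ 2660 N/mm; NOT adequate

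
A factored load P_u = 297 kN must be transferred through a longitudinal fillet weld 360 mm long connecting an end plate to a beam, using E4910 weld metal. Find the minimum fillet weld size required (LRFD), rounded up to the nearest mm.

E49XX → F_EXX = 490 MPa.
Total weld length L = 360 mm.
Required throat t_e = P_u / (φ × 0.6 F_EXX × L) = 297 / (0.75 × 0.6 × 490 × 360 × 10⁻³) = 3.741 mm.
Required leg w = t_e / 0.707 = 5.292 mm → use 6 mm.

w = 6 mm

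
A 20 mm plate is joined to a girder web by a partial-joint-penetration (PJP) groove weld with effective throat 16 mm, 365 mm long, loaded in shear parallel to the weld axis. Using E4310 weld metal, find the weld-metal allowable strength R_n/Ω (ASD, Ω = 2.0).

R_n/Ω ≈ 753 kN

E43XX → F_EXX = 430 MPa.
Effective throat (given) t_e = 16 mm.
A_we = 16 × 365 = 5840 mm².
F_nw = 0.6 F_EXX = 258 MPa.
R_n/Ω = (258 × 5840) / 2.0 × 10⁻³ = 753.4 kN.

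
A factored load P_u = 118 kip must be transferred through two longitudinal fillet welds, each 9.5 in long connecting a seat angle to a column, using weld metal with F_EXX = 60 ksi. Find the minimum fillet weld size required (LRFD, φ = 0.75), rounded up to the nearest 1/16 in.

Total weld length L = 19 in.
Required throat t_e = P_u / (φ × 0.6 F_EXX × L) = 118 / (0.75 × 0.6 × 60 × 19) = 0.23 in.
Required leg w = t_e / 0.707 = 0.3253 in → use 3/8 in.

w = 3/8 in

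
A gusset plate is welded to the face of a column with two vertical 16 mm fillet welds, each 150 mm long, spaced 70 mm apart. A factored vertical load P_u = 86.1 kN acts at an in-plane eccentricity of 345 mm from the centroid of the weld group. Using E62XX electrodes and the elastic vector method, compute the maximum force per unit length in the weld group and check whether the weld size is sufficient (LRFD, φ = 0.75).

f_max ≈ 2780 N/mm; adequate

E62XX → F_EXX = 620 MPa.
Total weld length L_w = 300 mm. Treat welds as unit-width lines.
Polar moment about centroid: J = 2[d³/12 + d(b/2)²] = 2[150³/12 + 150×35²] = 930000 mm³.
Direct shear f_v = P/L_w = 86.1×10³ / 300 = 287 N/mm (vertical).
Torsion M = P·e = 86.1×10³ × 345 = 29704000 N·mm.
Critical point at (x, y) = (35, 75) from centroid. f_tx = M·y/J = 2396 N/mm; f_ty = M·x/J = 1118 N/mm.
Resultant f_max = √[f_tx² + (f_v + f_ty)²] = √[2396² + (287 + 1118)²] = 2777 N/mm.
Capacity per unit length: φr_n = 0.75 × 0.6 × 620 × (0.707 × 16) = 3156 N/mm.
2777 ≤ 3156 → adequate.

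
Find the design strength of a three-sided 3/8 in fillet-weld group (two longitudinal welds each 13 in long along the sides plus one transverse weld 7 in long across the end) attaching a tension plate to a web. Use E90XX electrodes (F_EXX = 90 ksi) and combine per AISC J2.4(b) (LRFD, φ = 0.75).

t_e = 0.707 × 0.375 = 0.2651 in.
R_nwl = 0.6 × 90 × 0.2651 × 26 = 372.2 kip (longitudinal, 2 welds).
R_nwt = 0.6 × 90 × 0.2651 × 7 = 100.2 kip (transverse, base value).
(i) R_nwl + R_nwt = 472.5 kip; (ii) 0.85 R_nwl + 1.5 R_nwt = 466.7 kip.
R_n = max = 472.5 kip [governs: (i)]; φR_n = 354.3 kip.

φR_n ≈ 354 kip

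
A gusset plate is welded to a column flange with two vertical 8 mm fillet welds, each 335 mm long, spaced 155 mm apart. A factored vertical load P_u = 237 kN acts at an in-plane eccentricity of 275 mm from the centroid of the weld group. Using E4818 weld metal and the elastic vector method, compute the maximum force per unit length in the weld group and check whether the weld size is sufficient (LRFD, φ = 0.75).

E48XX → F_EXX = 480 MPa.
Total weld length L_w = 670 mm. Treat welds as unit-width lines.
Polar moment about centroid: J = 2[d³/12 + d(b/2)²] = 2[335³/12 + 335×77.5²] = 10290000 mm³.
Direct shear f_v = P/L_w = 237×10³ / 670 = 353.7 N/mm (vertical).
Torsion M = P·e = 237×10³ × 275 = 65175000 N·mm.
Critical point at (x, y) = (77.5, 167.5) from centroid. f_tx = M·y/J = 1061 N/mm; f_ty = M·x/J = 490.9 N/mm.
Resultant f_max = √[f_tx² + (f_v + f_ty)²] = √[1061² + (353.7 + 490.9)²] = 1356 N/mm.
Capacity per unit length: φr_n = 0.75 × 0.6 × 480 × (0.707 × 8) = 1222 N/mm.
1356 > 1222 → NOT adequate.

f_max ≈ 1360 N/mm; NOT adequate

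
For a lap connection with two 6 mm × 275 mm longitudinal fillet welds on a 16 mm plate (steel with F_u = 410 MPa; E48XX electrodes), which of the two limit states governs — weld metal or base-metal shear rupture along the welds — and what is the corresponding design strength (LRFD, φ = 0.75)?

φR_n ≈ 504 kN (weld metal governs)

E48XX → F_EXX = 480 MPa.
t_e = 0.707 × 6 = 4.242 mm; L = 550 mm.
Weld metal: φR_n = 0.75 × 0.6 × 480 × 4.242 × 550 × 10⁻³ = 503.9 kN.
Base metal (shear rupture): φR_n = 0.75 × 0.6 × 410 × 16 × 550 × 10⁻³ = 1624 kN.
Governing: weld metal.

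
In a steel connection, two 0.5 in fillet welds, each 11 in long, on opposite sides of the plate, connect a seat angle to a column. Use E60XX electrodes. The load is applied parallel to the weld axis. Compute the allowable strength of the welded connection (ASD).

R_n/Ω ≈ 140 kips

E60XX → F_EXX = 60 ksi.
Effective throat t_e = 0.707 × 0.5 = 0.3535 in.
Total length L = 22 in; A_we = 0.3535 × 22 = 7.777 in².
F_nw = 0.6 F_EXX = 0.6 × 60 = 36 ksi.
R_n = 36 × 7.777 = 280 kips; R_n/Ω = 280/2.0 = 140 kips.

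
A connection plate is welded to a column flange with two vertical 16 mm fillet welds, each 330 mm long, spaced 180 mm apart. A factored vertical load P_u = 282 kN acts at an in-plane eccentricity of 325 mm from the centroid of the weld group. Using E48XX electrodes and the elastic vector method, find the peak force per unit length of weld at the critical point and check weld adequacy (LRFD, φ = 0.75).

f_max ≈ 1760 N/mm; adequate

E48XX → F_EXX = 480 MPa.
Total weld length L_w = 660 mm. Treat welds as unit-width lines.
Polar moment about centroid: J = 2[d³/12 + d(b/2)²] = 2[330³/12 + 330×90²] = 11340000 mm³.
Direct shear f_v = P/L_w = 282×10³ / 660 = 427.3 N/mm (vertical).
Torsion M = P·e = 282×10³ × 325 = 91650000 N·mm.
Critical point at (x, y) = (90, 165) from centroid. f_tx = M·y/J = 1334 N/mm; f_ty = M·x/J = 727.7 N/mm.
Resultant f_max = √[f_tx² + (f_v + f_ty)²] = √[1334² + (427.3 + 727.7)²] = 1765 N/mm.
Capacity per unit length: φr_n = 0.75 × 0.6 × 480 × (0.707 × 16) = 2443 N/mm.
1765 ≤ 2443 → adequate.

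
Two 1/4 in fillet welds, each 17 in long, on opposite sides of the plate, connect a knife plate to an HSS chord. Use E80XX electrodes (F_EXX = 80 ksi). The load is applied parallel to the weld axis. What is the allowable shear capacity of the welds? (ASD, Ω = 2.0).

Effective throat t_e = 0.707 × 0.25 = 0.1767 in.
Total length L = 34 in; A_we = 0.1767 × 34 = 6.01 in².
F_nw = 0.6 F_EXX = 0.6 × 80 = 48 ksi.
R_n = 48 × 6.01 = 288.5 kips; R_n/Ω = 288.5/2.0 = 144.2 kips.

R_n/Ω ≈ 144 kips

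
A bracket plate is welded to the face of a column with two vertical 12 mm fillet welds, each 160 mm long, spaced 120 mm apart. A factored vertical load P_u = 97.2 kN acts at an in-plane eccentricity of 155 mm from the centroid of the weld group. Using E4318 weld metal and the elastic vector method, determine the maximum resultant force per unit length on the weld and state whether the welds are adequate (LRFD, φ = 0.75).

E43XX → F_EXX = 430 MPa.
Total weld length L_w = 320 mm. Treat welds as unit-width lines.
Polar moment about centroid: J = 2[d³/12 + d(b/2)²] = 2[160³/12 + 160×60²] = 1835000 mm³.
Direct shear f_v = P/L_w = 97.2×10³ / 320 = 303.8 N/mm (vertical).
Torsion M = P·e = 97.2×10³ × 155 = 15066000 N·mm.
Critical point at (x, y) = (60, 80) from centroid. f_tx = M·y/J = 656.9 N/mm; f_ty = M·x/J = 492.7 N/mm.
Resultant f_max = √[f_tx² + (f_v + f_ty)²] = √[656.9² + (303.8 + 492.7)²] = 1032 N/mm.
Capacity per unit length: φr_n = 0.75 × 0.6 × 430 × (0.707 × 12) = 1642 N/mm.
1032 ≤ 1642 → adequate.

f_max ≈ 1030 N/mm; adequate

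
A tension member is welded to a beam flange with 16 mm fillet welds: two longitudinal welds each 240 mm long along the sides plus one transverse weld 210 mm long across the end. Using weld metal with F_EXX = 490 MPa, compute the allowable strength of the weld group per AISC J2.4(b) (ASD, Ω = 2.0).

t_e = 0.707 × 16 = 11.31 mm.
R_nwl = 0.6 × 490 × 11.31 × 480 × 10⁻³ = 1596 kN (longitudinal, 2 welds).
R_nwt = 0.6 × 490 × 11.31 × 210 × 10⁻³ = 698.4 kN (transverse, base value).
(i) R_nwl + R_nwt = 2295 kN; (ii) 0.85 R_nwl + 1.5 R_nwt = 2405 kN.
R_n = max = 2405 kN [governs: (ii)]; R_n/Ω = 1202 kN.

R_n/Ω ≈ 1200 kN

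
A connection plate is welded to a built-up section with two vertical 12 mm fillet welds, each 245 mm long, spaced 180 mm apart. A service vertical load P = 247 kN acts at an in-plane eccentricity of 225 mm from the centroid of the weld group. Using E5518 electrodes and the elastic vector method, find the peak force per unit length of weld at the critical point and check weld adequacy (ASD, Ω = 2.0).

E55XX → F_EXX = 550 MPa.
Total weld length L_w = 490 mm. Treat welds as unit-width lines.
Polar moment about centroid: J = 2[d³/12 + d(b/2)²] = 2[245³/12 + 245×90²] = 6420000 mm³.
Direct shear f_v = P/L_w = 247×10³ / 490 = 504.1 N/mm (vertical).
Torsion M = P·e = 247×10³ × 225 = 55575000 N·mm.
Critical point at (x, y) = (90, 122.5) from centroid. f_tx = M·y/J = 1060 N/mm; f_ty = M·x/J = 779.1 N/mm.
Resultant f_max = √[f_tx² + (f_v + f_ty)²] = √[1060² + (504.1 + 779.1)²] = 1665 N/mm.
Capacity per unit length: r_n/Ω = (1/2.0) × 0.6 × 550 × (0.707 × 12) = 1400 N/mm.
1665 > 1400 → NOT adequate.

f_max ≈ 1660 N/mm; NOT adequate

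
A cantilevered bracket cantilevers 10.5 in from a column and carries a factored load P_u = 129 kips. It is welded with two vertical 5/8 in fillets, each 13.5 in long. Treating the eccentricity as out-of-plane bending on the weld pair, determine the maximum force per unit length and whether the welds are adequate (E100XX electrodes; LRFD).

f_max ≈ 22.8 kip/in; NOT adequate

E100XX → F_EXX = 100 ksi.
L_w = 2 × 13.5 = 27 in; section modulus (unit throat) S = 2 × L²/6 = 60.75 in².
Direct shear f_v = P/L_w = 129/27 = 4.778 kip/in.
Moment M = P × e = 129 × 10.5 = 1354.5 kip·in; bending f_b = M/S = 22.3 kip/in.
f_max = √(f_v² + f_b²) = √(4.778² + 22.3²) = 22.8 kip/in.
φr_n = 0.75 × 0.6 × 100 × (0.707 × 0.625) = 19.88 kip/in → NOT adequate.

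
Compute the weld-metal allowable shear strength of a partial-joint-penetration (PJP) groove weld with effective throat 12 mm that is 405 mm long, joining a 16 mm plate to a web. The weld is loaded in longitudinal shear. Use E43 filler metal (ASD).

E43XX → F_EXX = 430 MPa.
Effective throat (given) t_e = 12 mm.
A_we = 12 × 405 = 4860 mm².
F_nw = 0.6 F_EXX = 258 MPa.
R_n/Ω = (258 × 4860) / 2.0 × 10⁻³ = 626.9 kN.

R_n/Ω ≈ 627 kN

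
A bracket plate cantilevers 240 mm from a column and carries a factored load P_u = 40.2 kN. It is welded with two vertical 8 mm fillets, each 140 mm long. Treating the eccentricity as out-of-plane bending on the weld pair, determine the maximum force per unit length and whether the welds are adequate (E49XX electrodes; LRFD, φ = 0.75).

E49XX → F_EXX = 490 MPa.
L_w = 2 × 140 = 280 mm; section modulus (unit throat) S = 2 × L²/6 = 6533 mm².
Direct shear f_v = P/L_w = 40.2×10³/280 = 143.6 N/mm.
Moment M = P × e = 40.2×10³ × 240 = 9648000 N·mm; bending f_b = M/S = 1477 N/mm.
f_max = √(f_v² + f_b²) = √(143.6² + 1477²) = 1484 N/mm.
φr_n = 0.75 × 0.6 × 490 × (0.707 × 8) = 1247 N/mm → NOT adequate.

f_max ≈ 1480 N/mm; NOT adequate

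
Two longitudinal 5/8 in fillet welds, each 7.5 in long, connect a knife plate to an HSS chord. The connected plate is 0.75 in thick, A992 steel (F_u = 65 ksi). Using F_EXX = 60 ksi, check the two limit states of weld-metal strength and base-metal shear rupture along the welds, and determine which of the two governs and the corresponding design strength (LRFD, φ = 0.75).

φR_n ≈ 179 kip (weld metal governs)

t_e = 0.707 × 0.625 = 0.4419 in; L = 15 in.
Weld metal: φR_n = 0.75 × 0.6 × 60 × 0.4419 × 15 = 179 kip.
Base metal (shear rupture): φR_n = 0.75 × 0.6 × 65 × 0.75 × 15 = 329.1 kip.
Governing: weld metal.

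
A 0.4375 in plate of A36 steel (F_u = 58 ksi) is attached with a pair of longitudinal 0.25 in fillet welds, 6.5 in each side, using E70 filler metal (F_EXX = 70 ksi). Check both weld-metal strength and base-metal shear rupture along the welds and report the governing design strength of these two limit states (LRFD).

t_e = 0.707 × 0.25 = 0.1767 in; L = 13 in.
Weld metal: φR_n = 0.75 × 0.6 × 70 × 0.1767 × 13 = 72.38 kip.
Base metal (shear rupture): φR_n = 0.75 × 0.6 × 58 × 0.4375 × 13 = 148.4 kip.
Governing: weld metal.

φR_n ≈ 72.4 kip (weld metal governs)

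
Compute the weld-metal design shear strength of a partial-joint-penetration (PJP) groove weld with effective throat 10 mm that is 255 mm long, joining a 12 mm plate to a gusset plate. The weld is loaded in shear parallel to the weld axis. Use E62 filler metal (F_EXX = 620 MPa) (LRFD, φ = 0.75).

φR_n ≈ 711 kN

Effective throat (given) t_e = 10 mm.
A_we = 10 × 255 = 2550 mm².
F_nw = 0.6 F_EXX = 372 MPa.
φR_n = 0.75 × 372 × 2550 × 10⁻³ = 711.5 kN.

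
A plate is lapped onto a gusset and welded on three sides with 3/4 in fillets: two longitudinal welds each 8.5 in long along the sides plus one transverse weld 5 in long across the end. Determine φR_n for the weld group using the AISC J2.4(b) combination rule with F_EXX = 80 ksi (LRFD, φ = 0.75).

φR_n ≈ 420 kips

t_e = 0.707 × 0.75 = 0.5302 in.
R_nwl = 0.6 × 80 × 0.5302 × 17 = 432.7 kips (longitudinal, 2 welds).
R_nwt = 0.6 × 80 × 0.5302 × 5 = 127.3 kips (transverse, base value).
(i) R_nwl + R_nwt = 559.9 kips; (ii) 0.85 R_nwl + 1.5 R_nwt = 558.7 kips.
R_n = max = 559.9 kips [governs: (i)]; φR_n = 420 kips.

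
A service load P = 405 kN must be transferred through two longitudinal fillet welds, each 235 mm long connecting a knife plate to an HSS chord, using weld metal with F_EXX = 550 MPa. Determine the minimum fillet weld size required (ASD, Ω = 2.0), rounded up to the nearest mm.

Total weld length L = 470 mm.
Required throat t_e = P × Ω / (0.6 F_EXX × L) = 405 × 2.0 / (0.6 × 550 × 470 × 10⁻³) = 5.222 mm.
Required leg w = t_e / 0.707 = 7.387 mm → use 8 mm.

w = 8 mm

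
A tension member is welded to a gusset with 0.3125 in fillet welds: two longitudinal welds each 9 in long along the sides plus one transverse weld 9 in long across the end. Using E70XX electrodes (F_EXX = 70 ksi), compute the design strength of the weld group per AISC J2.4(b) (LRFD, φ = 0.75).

t_e = 0.707 × 0.3125 = 0.2209 in.
R_nwl = 0.6 × 70 × 0.2209 × 18 = 167 kip (longitudinal, 2 welds).
R_nwt = 0.6 × 70 × 0.2209 × 9 = 83.51 kip (transverse, base value).
(i) R_nwl + R_nwt = 250.5 kip; (ii) 0.85 R_nwl + 1.5 R_nwt = 267.2 kip.
R_n = max = 267.2 kip [governs: (ii)]; φR_n = 200.4 kip.

φR_n ≈ 200 kip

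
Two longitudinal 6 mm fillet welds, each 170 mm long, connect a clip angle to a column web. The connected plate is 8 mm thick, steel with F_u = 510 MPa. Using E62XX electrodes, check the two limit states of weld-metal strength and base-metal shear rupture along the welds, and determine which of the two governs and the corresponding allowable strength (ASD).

R_n/Ω ≈ 268 kN (weld metal governs)

E62XX → F_EXX = 620 MPa.
t_e = 0.707 × 6 = 4.242 mm; L = 340 mm.
Weld metal: R_n/Ω = (1/2.0) × 0.6 × 620 × 4.242 × 340 × 10⁻³ = 268.3 kN.
Base metal (shear rupture): R_n/Ω = (1/2.0) × 0.6 × 510 × 8 × 340 × 10⁻³ = 416.2 kN.
Governing: weld metal.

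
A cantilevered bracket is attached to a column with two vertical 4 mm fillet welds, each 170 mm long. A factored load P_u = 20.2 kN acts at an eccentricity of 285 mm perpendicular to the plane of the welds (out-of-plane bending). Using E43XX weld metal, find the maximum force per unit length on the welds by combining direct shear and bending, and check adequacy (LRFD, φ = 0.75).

f_max ≈ 601 N/mm; NOT adequate

E43XX → F_EXX = 430 MPa.
L_w = 2 × 170 = 340 mm; section modulus (unit throat) S = 2 × L²/6 = 9633 mm².
Direct shear f_v = P/L_w = 20.2×10³/340 = 59.41 N/mm.
Moment M = P × e = 20.2×10³ × 285 = 5757000 N·mm; bending f_b = M/S = 597.6 N/mm.
f_max = √(f_v² + f_b²) = √(59.41² + 597.6²) = 600.6 N/mm.
φr_n = 0.75 × 0.6 × 430 × (0.707 × 4) = 547.2 N/mm → NOT adequate.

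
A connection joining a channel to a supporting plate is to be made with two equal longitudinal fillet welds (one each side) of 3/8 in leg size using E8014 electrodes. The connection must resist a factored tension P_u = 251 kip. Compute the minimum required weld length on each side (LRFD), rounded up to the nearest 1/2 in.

E80XX → F_EXX = 80 ksi.
Throat t_e = 0.707 × 0.375 = 0.2651 in.
φr_n = 0.75 × 0.6 × 80 × 0.2651 = 9.544 kip/in.
L_req = P_u / φr_n = 251 / 9.544 = 26.3 in total.
Per side: 26.3 / 2 = 13.15 in.
Round up → use L = 13.5 in on each side.

L = 13.5 in on each side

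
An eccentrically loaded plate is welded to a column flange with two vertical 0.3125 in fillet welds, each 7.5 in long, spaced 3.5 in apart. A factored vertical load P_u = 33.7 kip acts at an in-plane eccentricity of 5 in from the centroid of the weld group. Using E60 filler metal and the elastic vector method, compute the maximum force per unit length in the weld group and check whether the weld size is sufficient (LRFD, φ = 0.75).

E60XX → F_EXX = 60 ksi.
Total weld length L_w = 15 in. Treat welds as unit-width lines.
Polar moment about centroid: J = 2[d³/12 + d(b/2)²] = 2[7.5³/12 + 7.5×1.75²] = 116.2 in³.
Direct shear f_v = P/L_w = 33.7 / 15 = 2.247 kip/in (vertical).
Torsion M = P·e = 33.7 × 5 = 168.5 kip·in.
Critical point at (x, y) = (1.75, 3.75) from centroid. f_tx = M·y/J = 5.435 kip/in; f_ty = M·x/J = 2.537 kip/in.
Resultant f_max = √[f_tx² + (f_v + f_ty)²] = √[5.435² + (2.247 + 2.537)²] = 7.24 kip/in.
Capacity per unit length: φr_n = 0.75 × 0.6 × 60 × (0.707 × 0.3125) = 5.965 kip/in.
7.24 > 5.965 → NOT adequate.

f_max ≈ 7.24 kip/in; NOT adequate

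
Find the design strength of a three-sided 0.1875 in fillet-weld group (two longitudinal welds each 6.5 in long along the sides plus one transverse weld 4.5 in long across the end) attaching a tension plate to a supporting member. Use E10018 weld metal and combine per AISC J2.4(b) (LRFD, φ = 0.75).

E100XX → F_EXX = 100 ksi.
t_e = 0.707 × 0.1875 = 0.1326 in.
R_nwl = 0.6 × 100 × 0.1326 × 13 = 103.4 kips (longitudinal, 2 welds).
R_nwt = 0.6 × 100 × 0.1326 × 4.5 = 35.79 kips (transverse, base value).
(i) R_nwl + R_nwt = 139.2 kips; (ii) 0.85 R_nwl + 1.5 R_nwt = 141.6 kips.
R_n = max = 141.6 kips [governs: (ii)]; φR_n = 106.2 kips.

φR_n ≈ 106 kips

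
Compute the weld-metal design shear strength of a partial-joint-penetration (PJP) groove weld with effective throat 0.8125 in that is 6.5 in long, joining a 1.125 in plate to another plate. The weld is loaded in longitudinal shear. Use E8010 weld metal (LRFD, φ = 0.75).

E80XX → F_EXX = 80 ksi.
Effective throat (given) t_e = 0.8125 in.
A_we = 0.8125 × 6.5 = 5.281 in².
F_nw = 0.6 F_EXX = 48 ksi.
φR_n = 0.75 × 48 × 5.281 = 190.1 kip.

φR_n ≈ 190 kip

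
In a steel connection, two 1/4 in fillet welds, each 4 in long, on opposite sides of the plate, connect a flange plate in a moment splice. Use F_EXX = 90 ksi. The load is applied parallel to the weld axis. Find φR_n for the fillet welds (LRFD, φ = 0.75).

φR_n ≈ 57.3 kip

Effective throat t_e = 0.707 × 0.25 = 0.1767 in.
Total length L = 8 in; A_we = 0.1767 × 8 = 1.414 in².
F_nw = 0.6 F_EXX = 0.6 × 90 = 54 ksi.
φR_n = 0.75 × 54 × 1.414 = 57.27 kip.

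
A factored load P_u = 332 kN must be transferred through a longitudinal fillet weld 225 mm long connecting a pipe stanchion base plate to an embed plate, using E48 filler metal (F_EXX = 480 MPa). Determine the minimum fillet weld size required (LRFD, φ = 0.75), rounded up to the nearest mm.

Total weld length L = 225 mm.
Required throat t_e = P_u / (φ × 0.6 F_EXX × L) = 332 / (0.75 × 0.6 × 480 × 225 × 10⁻³) = 6.831 mm.
Required leg w = t_e / 0.707 = 9.662 mm → use 10 mm.

w = 10 mm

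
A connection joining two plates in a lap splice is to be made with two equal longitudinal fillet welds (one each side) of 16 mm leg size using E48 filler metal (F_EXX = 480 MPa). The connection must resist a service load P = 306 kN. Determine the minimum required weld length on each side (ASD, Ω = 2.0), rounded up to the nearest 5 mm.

Throat t_e = 0.707 × 16 = 11.31 mm.
r_n/Ω = (0.6 × 480 × 11.31) / 2.0 = 1629 N/mm = 1.629 kN/mm.
L_req = P / (r_n/Ω) = 306 / 1.629 = 187.9 mm total.
Per side: 187.9 / 2 = 93.93 mm.
Round up → use L = 95 mm on each side.

L = 95 mm on each side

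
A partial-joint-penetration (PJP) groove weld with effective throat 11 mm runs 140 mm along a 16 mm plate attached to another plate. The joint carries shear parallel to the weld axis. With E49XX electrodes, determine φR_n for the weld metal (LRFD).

E49XX → F_EXX = 490 MPa.
Effective throat (given) t_e = 11 mm.
A_we = 11 × 140 = 1540 mm².
F_nw = 0.6 F_EXX = 294 MPa.
φR_n = 0.75 × 294 × 1540 × 10⁻³ = 339.6 kN.

φR_n ≈ 340 kN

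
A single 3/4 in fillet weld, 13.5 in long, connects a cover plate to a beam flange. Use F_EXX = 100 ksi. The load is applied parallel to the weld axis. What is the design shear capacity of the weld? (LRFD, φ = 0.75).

Effective throat t_e = 0.707 × 0.75 = 0.5302 in.
Total length L = 13.5 in; A_we = 0.5302 × 13.5 = 7.158 in².
F_nw = 0.6 F_EXX = 0.6 × 100 = 60 ksi.
φR_n = 0.75 × 60 × 7.158 = 322.1 kips.

φR_n ≈ 322 kips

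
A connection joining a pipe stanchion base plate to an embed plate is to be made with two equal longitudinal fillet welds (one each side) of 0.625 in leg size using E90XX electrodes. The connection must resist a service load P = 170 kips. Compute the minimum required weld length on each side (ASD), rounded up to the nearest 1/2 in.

E90XX → F_EXX = 90 ksi.
Throat t_e = 0.707 × 0.625 = 0.4419 in.
r_n/Ω = (0.6 × 90 × 0.4419) / 2.0 = 11.93 kip/in.
L_req = P / (r_n/Ω) = 170 / 11.93 = 14.25 in total.
Per side: 14.25 / 2 = 7.125 in.
Round up → use L = 7.5 in on each side.

L = 7.5 in on each side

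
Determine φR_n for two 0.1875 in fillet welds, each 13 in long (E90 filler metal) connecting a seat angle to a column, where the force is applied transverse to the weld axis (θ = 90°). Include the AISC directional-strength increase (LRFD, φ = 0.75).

E90XX → F_EXX = 90 ksi.
t_e = 0.707 × 0.1875 = 0.1326 in; A_we = 0.1326 × 26 = 3.447 in².
Directional factor: 1.0 + 0.5 sin^1.5(90°) = 1.5.
F_nw = 0.6 × 90 × 1.5 = 81 ksi.
φR_n = 0.75 × 81 × 3.447 = 209.4 kip.

φR_n ≈ 209 kip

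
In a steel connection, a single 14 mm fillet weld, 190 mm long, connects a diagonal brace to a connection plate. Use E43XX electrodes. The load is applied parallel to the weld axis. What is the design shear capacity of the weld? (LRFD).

E43XX → F_EXX = 430 MPa.
Effective throat t_e = 0.707 × 14 = 9.898 mm.
Total length L = 190 mm; A_we = 9.898 × 190 = 1881 mm².
F_nw = 0.6 F_EXX = 0.6 × 430 = 258 MPa.
φR_n = 0.75 × 258 × 1881 × 10⁻³ = 363.9 kN.

φR_n ≈ 364 kN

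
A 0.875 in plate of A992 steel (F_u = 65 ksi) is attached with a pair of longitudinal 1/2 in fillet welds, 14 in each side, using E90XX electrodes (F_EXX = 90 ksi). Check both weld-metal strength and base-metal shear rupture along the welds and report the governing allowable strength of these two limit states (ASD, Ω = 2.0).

R_n/Ω ≈ 267 kips (weld metal governs)

t_e = 0.707 × 0.5 = 0.3535 in; L = 28 in.
Weld metal: R_n/Ω = (1/2.0) × 0.6 × 90 × 0.3535 × 28 = 267.2 kips.
Base metal (shear rupture): R_n/Ω = (1/2.0) × 0.6 × 65 × 0.875 × 28 = 477.8 kips.
Governing: weld metal.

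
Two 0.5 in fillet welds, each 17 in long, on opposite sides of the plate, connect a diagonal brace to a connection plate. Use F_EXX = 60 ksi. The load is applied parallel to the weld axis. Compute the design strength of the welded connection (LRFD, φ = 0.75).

φR_n ≈ 325 kip

Effective throat t_e = 0.707 × 0.5 = 0.3535 in.
Total length L = 34 in; A_we = 0.3535 × 34 = 12.02 in².
F_nw = 0.6 F_EXX = 0.6 × 60 = 36 ksi.
φR_n = 0.75 × 36 × 12.02 = 324.5 kip.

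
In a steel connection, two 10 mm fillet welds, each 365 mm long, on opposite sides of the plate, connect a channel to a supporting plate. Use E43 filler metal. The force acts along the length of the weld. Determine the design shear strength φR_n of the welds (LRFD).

E43XX → F_EXX = 430 MPa.
Effective throat t_e = 0.707 × 10 = 7.07 mm.
Total length L = 730 mm; A_we = 7.07 × 730 = 5161 mm².
F_nw = 0.6 F_EXX = 0.6 × 430 = 258 MPa.
φR_n = 0.75 × 258 × 5161 × 10⁻³ = 998.7 kN.

φR_n ≈ 999 kN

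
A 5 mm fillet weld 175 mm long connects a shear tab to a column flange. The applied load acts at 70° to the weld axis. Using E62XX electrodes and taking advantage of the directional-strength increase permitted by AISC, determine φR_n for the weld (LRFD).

φR_n ≈ 251 kN

E62XX → F_EXX = 620 MPa.
t_e = 0.707 × 5 = 3.535 mm; A_we = 3.535 × 175 = 618.6 mm².
Directional factor: 1.0 + 0.5 sin^1.5(70°) = 1.455.
F_nw = 0.6 × 620 × 1.455 = 541.4 MPa.
φR_n = 0.75 × 541.4 × 618.6 × 10⁻³ = 251.2 kN.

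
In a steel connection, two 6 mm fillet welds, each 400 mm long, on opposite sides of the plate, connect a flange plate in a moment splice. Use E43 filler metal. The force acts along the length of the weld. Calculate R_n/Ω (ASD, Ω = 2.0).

E43XX → F_EXX = 430 MPa.
Effective throat t_e = 0.707 × 6 = 4.242 mm.
Total length L = 800 mm; A_we = 4.242 × 800 = 3394 mm².
F_nw = 0.6 F_EXX = 0.6 × 430 = 258 MPa.
R_n = 258 × 3394 × 10⁻³ = 875.5 kN; R_n/Ω = 875.5/2.0 = 437.8 kN.

R_n/Ω ≈ 438 kN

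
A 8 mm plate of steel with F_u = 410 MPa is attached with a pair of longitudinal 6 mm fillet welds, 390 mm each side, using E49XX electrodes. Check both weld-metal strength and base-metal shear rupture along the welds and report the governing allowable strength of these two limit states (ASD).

E49XX → F_EXX = 490 MPa.
t_e = 0.707 × 6 = 4.242 mm; L = 780 mm.
Weld metal: R_n/Ω = (1/2.0) × 0.6 × 490 × 4.242 × 780 × 10⁻³ = 486.4 kN.
Base metal (shear rupture): R_n/Ω = (1/2.0) × 0.6 × 410 × 8 × 780 × 10⁻³ = 767.5 kN.
Governing: weld metal.

R_n/Ω ≈ 486 kN (weld metal governs)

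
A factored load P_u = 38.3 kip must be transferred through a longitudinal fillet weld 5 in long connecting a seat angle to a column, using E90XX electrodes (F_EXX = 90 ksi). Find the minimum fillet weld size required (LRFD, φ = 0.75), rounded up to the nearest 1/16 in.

w = 5/16 in

Total weld length L = 5 in.
Required throat t_e = P_u / (φ × 0.6 F_EXX × L) = 38.3 / (0.75 × 0.6 × 90 × 5) = 0.1891 in.
Required leg w = t_e / 0.707 = 0.2675 in → use 5/16 in.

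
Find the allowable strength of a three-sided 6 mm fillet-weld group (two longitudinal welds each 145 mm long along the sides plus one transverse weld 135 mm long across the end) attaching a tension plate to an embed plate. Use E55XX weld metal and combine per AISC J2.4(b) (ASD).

R_n/Ω ≈ 314 kN

E55XX → F_EXX = 550 MPa.
t_e = 0.707 × 6 = 4.242 mm.
R_nwl = 0.6 × 550 × 4.242 × 290 × 10⁻³ = 406 kN (longitudinal, 2 welds).
R_nwt = 0.6 × 550 × 4.242 × 135 × 10⁻³ = 189 kN (transverse, base value).
(i) R_nwl + R_nwt = 594.9 kN; (ii) 0.85 R_nwl + 1.5 R_nwt = 628.5 kN.
R_n = max = 628.5 kN [governs: (ii)]; R_n/Ω = 314.3 kN.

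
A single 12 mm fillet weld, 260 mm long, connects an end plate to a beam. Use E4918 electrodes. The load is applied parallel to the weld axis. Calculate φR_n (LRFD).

E49XX → F_EXX = 490 MPa.
Effective throat t_e = 0.707 × 12 = 8.484 mm.
Total length L = 260 mm; A_we = 8.484 × 260 = 2206 mm².
F_nw = 0.6 F_EXX = 0.6 × 490 = 294 MPa.
φR_n = 0.75 × 294 × 2206 × 10⁻³ = 486.4 kN.

φR_n ≈ 486 kN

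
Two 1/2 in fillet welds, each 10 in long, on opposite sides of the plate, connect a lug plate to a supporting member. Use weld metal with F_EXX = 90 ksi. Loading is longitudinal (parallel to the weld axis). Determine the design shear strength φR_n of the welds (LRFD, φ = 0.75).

φR_n ≈ 286 kips

Effective throat t_e = 0.707 × 0.5 = 0.3535 in.
Total length L = 20 in; A_we = 0.3535 × 20 = 7.07 in².
F_nw = 0.6 F_EXX = 0.6 × 90 = 54 ksi.
φR_n = 0.75 × 54 × 7.07 = 286.3 kips.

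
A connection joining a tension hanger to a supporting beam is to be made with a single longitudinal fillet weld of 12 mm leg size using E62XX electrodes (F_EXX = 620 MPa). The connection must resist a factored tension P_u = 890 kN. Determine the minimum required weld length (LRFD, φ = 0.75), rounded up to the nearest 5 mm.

Throat t_e = 0.707 × 12 = 8.484 mm.
φr_n = 0.75 × 0.6 × 620 × 8.484 × 10⁻³ = 2.367 kN/mm.
L_req = P_u / φr_n = 890 / 2.367 = 376 mm total.
Round up → use L = 380 mm.

L = 380 mm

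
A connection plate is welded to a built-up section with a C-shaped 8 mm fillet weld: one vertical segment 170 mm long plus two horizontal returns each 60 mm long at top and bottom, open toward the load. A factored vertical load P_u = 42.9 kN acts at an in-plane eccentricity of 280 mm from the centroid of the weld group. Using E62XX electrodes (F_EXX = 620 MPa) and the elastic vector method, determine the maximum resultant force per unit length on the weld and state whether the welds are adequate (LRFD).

Total weld length L_w = 290 mm. Treat welds as unit-width lines.
Centroid: x̄ = 2×60×30 / 290 = 12.41 mm from the vertical weld.
Polar moment about centroid: J = I_x + I_y = [170³/12 + 2×60×85²] + [170×12.41² + 2(60³/12 + 60×17.59²)] = 1376000 mm³.
Direct shear f_v = P/L_w = 42.9×10³ / 290 = 147.9 N/mm (vertical).
Torsion M = P·e = 42.9×10³ × 280 = 12012000 N·mm.
Critical point at (x, y) = (47.59, 85) from centroid. f_tx = M·y/J = 742.2 N/mm; f_ty = M·x/J = 415.5 N/mm.
Resultant f_max = √[f_tx² + (f_v + f_ty)²] = √[742.2² + (147.9 + 415.5)²] = 931.8 N/mm.
Capacity per unit length: φr_n = 0.75 × 0.6 × 620 × (0.707 × 8) = 1578 N/mm.
931.8 ≤ 1578 → adequate.

f_max ≈ 932 N/mm; adequate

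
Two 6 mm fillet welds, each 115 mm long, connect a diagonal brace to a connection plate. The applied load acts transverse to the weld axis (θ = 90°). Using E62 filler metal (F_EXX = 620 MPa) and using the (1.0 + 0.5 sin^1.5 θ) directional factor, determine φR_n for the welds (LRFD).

t_e = 0.707 × 6 = 4.242 mm; A_we = 4.242 × 230 = 975.7 mm².
Directional factor: 1.0 + 0.5 sin^1.5(90°) = 1.5.
F_nw = 0.6 × 620 × 1.5 = 558 MPa.
φR_n = 0.75 × 558 × 975.7 × 10⁻³ = 408.3 kN.

φR_n ≈ 408 kN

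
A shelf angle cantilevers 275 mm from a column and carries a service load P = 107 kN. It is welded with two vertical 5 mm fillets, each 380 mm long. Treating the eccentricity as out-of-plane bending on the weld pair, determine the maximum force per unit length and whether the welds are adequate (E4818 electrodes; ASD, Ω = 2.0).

E48XX → F_EXX = 480 MPa.
L_w = 2 × 380 = 760 mm; section modulus (unit throat) S = 2 × L²/6 = 48130 mm².
Direct shear f_v = P/L_w = 107×10³/760 = 140.8 N/mm.
Moment M = P × e = 107×10³ × 275 = 29425000 N·mm; bending f_b = M/S = 611.3 N/mm.
f_max = √(f_v² + f_b²) = √(140.8² + 611.3²) = 627.3 N/mm.
r_n/Ω = (1/2.0) × 0.6 × 480 × (0.707 × 5) = 509 N/mm → NOT adequate.

f_max ≈ 627 N/mm; NOT adequate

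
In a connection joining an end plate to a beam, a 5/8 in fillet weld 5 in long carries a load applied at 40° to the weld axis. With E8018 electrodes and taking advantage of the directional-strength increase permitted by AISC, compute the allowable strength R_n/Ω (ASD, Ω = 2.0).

R_n/Ω ≈ 66.7 kips

E80XX → F_EXX = 80 ksi.
t_e = 0.707 × 0.625 = 0.4419 in; A_we = 0.4419 × 5 = 2.209 in².
Directional factor: 1.0 + 0.5 sin^1.5(40°) = 1.258.
F_nw = 0.6 × 80 × 1.258 = 60.37 ksi.
R_n/Ω = (60.37 × 2.209) / 2.0 = 66.69 kips.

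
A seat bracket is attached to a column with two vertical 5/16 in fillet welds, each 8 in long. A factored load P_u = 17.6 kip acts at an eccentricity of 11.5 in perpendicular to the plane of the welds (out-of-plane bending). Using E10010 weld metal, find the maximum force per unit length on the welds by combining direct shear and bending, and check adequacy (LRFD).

f_max ≈ 9.55 kip/in; adequate

E100XX → F_EXX = 100 ksi.
L_w = 2 × 8 = 16 in; section modulus (unit throat) S = 2 × L²/6 = 21.33 in².
Direct shear f_v = P/L_w = 17.6/16 = 1.1 kip/in.
Moment M = P × e = 17.6 × 11.5 = 202.4 kip·in; bending f_b = M/S = 9.488 kip/in.
f_max = √(f_v² + f_b²) = √(1.1² + 9.488²) = 9.551 kip/in.
φr_n = 0.75 × 0.6 × 100 × (0.707 × 0.3125) = 9.942 kip/in → adequate.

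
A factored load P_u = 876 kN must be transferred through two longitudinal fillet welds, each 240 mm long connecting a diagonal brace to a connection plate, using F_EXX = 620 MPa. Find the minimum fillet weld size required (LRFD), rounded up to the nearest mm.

Total weld length L = 480 mm.
Required throat t_e = P_u / (φ × 0.6 F_EXX × L) = 876 / (0.75 × 0.6 × 620 × 480 × 10⁻³) = 6.541 mm.
Required leg w = t_e / 0.707 = 9.252 mm → use 10 mm.

w = 10 mm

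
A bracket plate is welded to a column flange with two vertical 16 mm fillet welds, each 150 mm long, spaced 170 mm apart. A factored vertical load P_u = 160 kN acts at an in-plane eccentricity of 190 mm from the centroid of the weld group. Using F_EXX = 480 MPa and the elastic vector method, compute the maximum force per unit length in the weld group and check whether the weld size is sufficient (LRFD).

f_max ≈ 1700 N/mm; adequate

Total weld length L_w = 300 mm. Treat welds as unit-width lines.
Polar moment about centroid: J = 2[d³/12 + d(b/2)²] = 2[150³/12 + 150×85²] = 2730000 mm³.
Direct shear f_v = P/L_w = 160×10³ / 300 = 533.3 N/mm (vertical).
Torsion M = P·e = 160×10³ × 190 = 30400000 N·mm.
Critical point at (x, y) = (85, 75) from centroid. f_tx = M·y/J = 835.2 N/mm; f_ty = M·x/J = 946.5 N/mm.
Resultant f_max = √[f_tx² + (f_v + f_ty)²] = √[835.2² + (533.3 + 946.5)²] = 1699 N/mm.
Capacity per unit length: φr_n = 0.75 × 0.6 × 480 × (0.707 × 16) = 2443 N/mm.
1699 ≤ 2443 → adequate.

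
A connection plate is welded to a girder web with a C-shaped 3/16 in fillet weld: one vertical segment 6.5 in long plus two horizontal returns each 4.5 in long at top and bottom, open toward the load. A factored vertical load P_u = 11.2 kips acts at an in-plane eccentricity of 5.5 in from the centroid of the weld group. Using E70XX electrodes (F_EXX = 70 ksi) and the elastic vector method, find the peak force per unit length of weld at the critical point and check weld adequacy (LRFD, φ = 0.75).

Total weld length L_w = 15.5 in. Treat welds as unit-width lines.
Centroid: x̄ = 2×4.5×2.25 / 15.5 = 1.306 in from the vertical weld.
Polar moment about centroid: J = I_x + I_y = [6.5³/12 + 2×4.5×3.25²] + [6.5×1.306² + 2(4.5³/12 + 4.5×0.9435²)] = 152.2 in³.
Direct shear f_v = P/L_w = 11.2 / 15.5 = 0.7226 kip/in (vertical).
Torsion M = P·e = 11.2 × 5.5 = 61.6 kip·in.
Critical point at (x, y) = (3.194, 3.25) from centroid. f_tx = M·y/J = 1.315 kip/in; f_ty = M·x/J = 1.292 kip/in.
Resultant f_max = √[f_tx² + (f_v + f_ty)²] = √[1.315² + (0.7226 + 1.292)²] = 2.406 kip/in.
Capacity per unit length: φr_n = 0.75 × 0.6 × 70 × (0.707 × 0.1875) = 4.176 kip/in.
2.406 ≤ 4.176 → adequate.

f_max ≈ 2.41 kip/in; adequate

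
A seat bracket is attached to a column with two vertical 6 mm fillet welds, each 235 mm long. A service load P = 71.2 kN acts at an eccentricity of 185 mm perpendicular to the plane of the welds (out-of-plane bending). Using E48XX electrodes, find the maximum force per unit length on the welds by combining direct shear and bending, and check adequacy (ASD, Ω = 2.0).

f_max ≈ 731 N/mm; NOT adequate

E48XX → F_EXX = 480 MPa.
L_w = 2 × 235 = 470 mm; section modulus (unit throat) S = 2 × L²/6 = 18410 mm².
Direct shear f_v = P/L_w = 71.2×10³/470 = 151.5 N/mm.
Moment M = P × e = 71.2×10³ × 185 = 13172000 N·mm; bending f_b = M/S = 715.5 N/mm.
f_max = √(f_v² + f_b²) = √(151.5² + 715.5²) = 731.4 N/mm.
r_n/Ω = (1/2.0) × 0.6 × 480 × (0.707 × 6) = 610.8 N/mm → NOT adequate.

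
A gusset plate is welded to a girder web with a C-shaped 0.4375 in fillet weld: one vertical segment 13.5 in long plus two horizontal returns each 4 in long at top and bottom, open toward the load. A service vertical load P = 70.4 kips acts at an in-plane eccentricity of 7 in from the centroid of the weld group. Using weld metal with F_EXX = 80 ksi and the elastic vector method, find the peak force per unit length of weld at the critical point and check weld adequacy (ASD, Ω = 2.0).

Total weld length L_w = 21.5 in. Treat welds as unit-width lines.
Centroid: x̄ = 2×4×2 / 21.5 = 0.7442 in from the vertical weld.
Polar moment about centroid: J = I_x + I_y = [13.5³/12 + 2×4×6.75²] + [13.5×0.7442² + 2(4³/12 + 4×1.256²)] = 600.3 in³.
Direct shear f_v = P/L_w = 70.4 / 21.5 = 3.274 kip/in (vertical).
Torsion M = P·e = 70.4 × 7 = 492.8 kip·in.
Critical point at (x, y) = (3.256, 6.75) from centroid. f_tx = M·y/J = 5.541 kip/in; f_ty = M·x/J = 2.673 kip/in.
Resultant f_max = √[f_tx² + (f_v + f_ty)²] = √[5.541² + (3.274 + 2.673)²] = 8.129 kip/in.
Capacity per unit length: r_n/Ω = (1/2.0) × 0.6 × 80 × (0.707 × 0.4375) = 7.423 kip/in.
8.129 > 7.423 → NOT adequate.

f_max ≈ 8.13 kip/in; NOT adequate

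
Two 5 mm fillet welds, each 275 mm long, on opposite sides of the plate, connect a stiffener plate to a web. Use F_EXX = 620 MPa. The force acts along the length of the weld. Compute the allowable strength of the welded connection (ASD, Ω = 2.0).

R_n/Ω ≈ 362 kN

Effective throat t_e = 0.707 × 5 = 3.535 mm.
Total length L = 550 mm; A_we = 3.535 × 550 = 1944 mm².
F_nw = 0.6 F_EXX = 0.6 × 620 = 372 MPa.
R_n = 372 × 1944 × 10⁻³ = 723.3 kN; R_n/Ω = 723.3/2.0 = 361.6 kN.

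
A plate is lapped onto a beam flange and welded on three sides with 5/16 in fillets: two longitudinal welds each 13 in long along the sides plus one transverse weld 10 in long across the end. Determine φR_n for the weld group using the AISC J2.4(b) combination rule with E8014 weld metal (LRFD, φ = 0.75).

φR_n ≈ 295 kip

E80XX → F_EXX = 80 ksi.
t_e = 0.707 × 0.3125 = 0.2209 in.
R_nwl = 0.6 × 80 × 0.2209 × 26 = 275.7 kip (longitudinal, 2 welds).
R_nwt = 0.6 × 80 × 0.2209 × 10 = 106 kip (transverse, base value).
(i) R_nwl + R_nwt = 381.8 kip; (ii) 0.85 R_nwl + 1.5 R_nwt = 393.4 kip.
R_n = max = 393.4 kip [governs: (ii)]; φR_n = 295.1 kip.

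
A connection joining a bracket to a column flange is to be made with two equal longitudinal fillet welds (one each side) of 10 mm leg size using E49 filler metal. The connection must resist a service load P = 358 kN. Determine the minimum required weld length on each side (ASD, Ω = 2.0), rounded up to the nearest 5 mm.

L = 175 mm on each side

E49XX → F_EXX = 490 MPa.
Throat t_e = 0.707 × 10 = 7.07 mm.
r_n/Ω = (0.6 × 490 × 7.07) / 2.0 = 1039 N/mm = 1.039 kN/mm.
L_req = P / (r_n/Ω) = 358 / 1.039 = 344.5 mm total.
Per side: 344.5 / 2 = 172.2 mm.
Round up → use L = 175 mm on each side.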